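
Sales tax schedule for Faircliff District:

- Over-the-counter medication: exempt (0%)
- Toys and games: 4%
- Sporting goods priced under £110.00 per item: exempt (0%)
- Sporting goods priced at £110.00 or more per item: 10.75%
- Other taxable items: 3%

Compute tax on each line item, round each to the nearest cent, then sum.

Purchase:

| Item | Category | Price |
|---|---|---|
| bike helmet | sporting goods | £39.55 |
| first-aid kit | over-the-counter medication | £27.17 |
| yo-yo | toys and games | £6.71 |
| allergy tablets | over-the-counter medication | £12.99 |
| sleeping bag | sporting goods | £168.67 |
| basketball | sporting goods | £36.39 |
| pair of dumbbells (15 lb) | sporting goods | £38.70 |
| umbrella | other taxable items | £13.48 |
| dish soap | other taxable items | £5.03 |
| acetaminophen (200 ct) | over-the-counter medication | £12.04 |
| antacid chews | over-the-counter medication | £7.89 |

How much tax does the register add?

£18.95

Bike helmet £39.55: sporting goods, under £110.00 → 0% → £0.00
First-aid kit £27.17: over-the-counter medication → 0% → £0.00
Yo-yo £6.71: toys and games → 4% → £0.27
Allergy tablets £12.99: over-the-counter medication → 0% → £0.00
Sleeping bag £168.67: sporting goods, £110.00 or more → 10.75% → £18.13
Basketball £36.39: sporting goods, under £110.00 → 0% → £0.00
Pair of dumbbells (15 lb) £38.70: sporting goods, under £110.00 → 0% → £0.00
Umbrella £13.48: other taxable items → 3% → £0.40
Dish soap £5.03: other taxable items → 3% → £0.15
Acetaminophen (200 ct) £12.04: over-the-counter medication → 0% → £0.00
Antacid chews £7.89: over-the-counter medication → 0% → £0.00
Total tax = £0.27 + £18.13 + £0.40 + £0.15 = £18.95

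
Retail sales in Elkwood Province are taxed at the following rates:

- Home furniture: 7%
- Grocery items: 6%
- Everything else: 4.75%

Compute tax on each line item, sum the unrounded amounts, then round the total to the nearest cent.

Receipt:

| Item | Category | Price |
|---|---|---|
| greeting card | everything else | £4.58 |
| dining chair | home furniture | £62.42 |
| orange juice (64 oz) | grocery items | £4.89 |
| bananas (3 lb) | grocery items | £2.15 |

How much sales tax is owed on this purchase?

£5.01

Greeting card £4.58: everything else → 4.75% → £0.21755
Dining chair £62.42: home furniture → 7% → £4.3694
Orange juice (64 oz) £4.89: grocery items → 6% → £0.2934
Bananas (3 lb) £2.15: grocery items → 6% → £0.129
Unrounded tax sum = £5.00935 → £5.01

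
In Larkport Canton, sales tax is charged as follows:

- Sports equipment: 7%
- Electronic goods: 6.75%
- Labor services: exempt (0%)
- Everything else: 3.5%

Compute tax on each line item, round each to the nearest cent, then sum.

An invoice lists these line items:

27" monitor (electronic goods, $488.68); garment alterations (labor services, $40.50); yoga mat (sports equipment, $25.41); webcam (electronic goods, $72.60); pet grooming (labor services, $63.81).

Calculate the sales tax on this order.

27" monitor $488.68: electronic goods → 6.75% → $32.99
Garment alterations $40.50: labor services → 0% → $0.00
Yoga mat $25.41: sports equipment → 7% → $1.78
Webcam $72.60: electronic goods → 6.75% → $4.90
Pet grooming $63.81: labor services → 0% → $0.00
Total tax = $32.99 + $1.78 + $4.90 = $39.67

$39.67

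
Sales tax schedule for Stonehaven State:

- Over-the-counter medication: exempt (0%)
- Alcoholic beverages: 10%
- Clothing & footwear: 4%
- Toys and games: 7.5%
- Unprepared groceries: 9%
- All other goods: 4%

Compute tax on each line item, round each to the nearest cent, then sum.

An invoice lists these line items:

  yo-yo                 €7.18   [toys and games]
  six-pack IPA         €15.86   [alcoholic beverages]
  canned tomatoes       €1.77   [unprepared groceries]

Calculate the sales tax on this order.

€2.29

Yo-yo €7.18: toys and games → 7.5% → €0.54
Six-pack IPA €15.86: alcoholic beverages → 10% → €1.59
Canned tomatoes €1.77: unprepared groceries → 9% → €0.16
Total tax = €0.54 + €1.59 + €0.16 = €2.29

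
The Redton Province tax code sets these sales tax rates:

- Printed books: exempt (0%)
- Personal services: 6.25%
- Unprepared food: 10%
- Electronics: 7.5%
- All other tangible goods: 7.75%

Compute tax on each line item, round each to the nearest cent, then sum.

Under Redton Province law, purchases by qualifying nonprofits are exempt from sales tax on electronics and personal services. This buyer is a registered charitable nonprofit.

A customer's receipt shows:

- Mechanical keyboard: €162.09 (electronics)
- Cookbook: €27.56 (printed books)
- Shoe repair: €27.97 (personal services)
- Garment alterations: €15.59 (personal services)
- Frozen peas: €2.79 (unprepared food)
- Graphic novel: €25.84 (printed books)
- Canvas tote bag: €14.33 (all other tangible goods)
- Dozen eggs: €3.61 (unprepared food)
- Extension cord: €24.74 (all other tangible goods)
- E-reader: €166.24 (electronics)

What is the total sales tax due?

€3.67

Mechanical keyboard €162.09: electronics, buyer-exempt → 0% → €0.00
Cookbook €27.56: printed books → 0% → €0.00
Shoe repair €27.97: personal services, buyer-exempt → 0% → €0.00
Garment alterations €15.59: personal services, buyer-exempt → 0% → €0.00
Frozen peas €2.79: unprepared food → 10% → €0.28
Graphic novel €25.84: printed books → 0% → €0.00
Canvas tote bag €14.33: all other tangible goods → 7.75% → €1.11
Dozen eggs €3.61: unprepared food → 10% → €0.36
Extension cord €24.74: all other tangible goods → 7.75% → €1.92
E-reader €166.24: electronics, buyer-exempt → 0% → €0.00
Total tax = €0.28 + €1.11 + €0.36 + €1.92 = €3.67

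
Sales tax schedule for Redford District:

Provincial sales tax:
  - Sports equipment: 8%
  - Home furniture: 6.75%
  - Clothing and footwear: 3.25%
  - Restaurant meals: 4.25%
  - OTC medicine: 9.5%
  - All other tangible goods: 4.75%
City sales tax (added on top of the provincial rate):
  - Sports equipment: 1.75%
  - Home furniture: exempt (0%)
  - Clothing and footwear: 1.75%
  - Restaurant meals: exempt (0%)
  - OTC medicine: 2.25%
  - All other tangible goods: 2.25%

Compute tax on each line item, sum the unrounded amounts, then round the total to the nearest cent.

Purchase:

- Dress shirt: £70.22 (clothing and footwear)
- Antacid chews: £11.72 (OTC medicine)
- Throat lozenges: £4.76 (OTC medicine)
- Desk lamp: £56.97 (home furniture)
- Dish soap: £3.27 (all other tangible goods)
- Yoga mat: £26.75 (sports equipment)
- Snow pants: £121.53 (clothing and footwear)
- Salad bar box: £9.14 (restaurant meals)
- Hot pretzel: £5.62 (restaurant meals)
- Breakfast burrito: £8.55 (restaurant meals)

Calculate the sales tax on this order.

£19.20

Dress shirt £70.22: clothing and footwear → 3.25% + 1.75% city = 5% → £3.511
Antacid chews £11.72: OTC medicine → 9.5% + 2.25% city = 11.75% → £1.3771
Throat lozenges £4.76: OTC medicine → 9.5% + 2.25% city = 11.75% → £0.5593
Desk lamp £56.97: home furniture → 6.75% + 0% city = 6.75% → £3.845475
Dish soap £3.27: all other tangible goods → 4.75% + 2.25% city = 7% → £0.2289
Yoga mat £26.75: sports equipment → 8% + 1.75% city = 9.75% → £2.608125
Snow pants £121.53: clothing and footwear → 3.25% + 1.75% city = 5% → £6.0765
Salad bar box £9.14: restaurant meals → 4.25% + 0% city = 4.25% → £0.38845
Hot pretzel £5.62: restaurant meals → 4.25% + 0% city = 4.25% → £0.23885
Breakfast burrito £8.55: restaurant meals → 4.25% + 0% city = 4.25% → £0.363375
Unrounded tax sum = £19.197075 → £19.20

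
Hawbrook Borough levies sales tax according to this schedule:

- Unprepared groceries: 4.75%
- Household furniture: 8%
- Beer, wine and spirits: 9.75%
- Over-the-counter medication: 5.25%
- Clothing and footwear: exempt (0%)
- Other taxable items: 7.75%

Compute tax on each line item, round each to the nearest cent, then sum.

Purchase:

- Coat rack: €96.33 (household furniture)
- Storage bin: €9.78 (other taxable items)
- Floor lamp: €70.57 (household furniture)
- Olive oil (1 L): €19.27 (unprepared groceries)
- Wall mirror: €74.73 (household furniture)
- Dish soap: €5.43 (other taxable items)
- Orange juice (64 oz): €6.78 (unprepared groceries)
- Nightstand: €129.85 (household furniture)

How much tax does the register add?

Coat rack €96.33: household furniture → 8% → €7.71
Storage bin €9.78: other taxable items → 7.75% → €0.76
Floor lamp €70.57: household furniture → 8% → €5.65
Olive oil (1 L) €19.27: unprepared groceries → 4.75% → €0.92
Wall mirror €74.73: household furniture → 8% → €5.98
Dish soap €5.43: other taxable items → 7.75% → €0.42
Orange juice (64 oz) €6.78: unprepared groceries → 4.75% → €0.32
Nightstand €129.85: household furniture → 8% → €10.39
Total tax = €7.71 + €0.76 + €5.65 + €0.92 + €5.98 + €0.42 + €0.32 + €10.39 = €32.15

€32.15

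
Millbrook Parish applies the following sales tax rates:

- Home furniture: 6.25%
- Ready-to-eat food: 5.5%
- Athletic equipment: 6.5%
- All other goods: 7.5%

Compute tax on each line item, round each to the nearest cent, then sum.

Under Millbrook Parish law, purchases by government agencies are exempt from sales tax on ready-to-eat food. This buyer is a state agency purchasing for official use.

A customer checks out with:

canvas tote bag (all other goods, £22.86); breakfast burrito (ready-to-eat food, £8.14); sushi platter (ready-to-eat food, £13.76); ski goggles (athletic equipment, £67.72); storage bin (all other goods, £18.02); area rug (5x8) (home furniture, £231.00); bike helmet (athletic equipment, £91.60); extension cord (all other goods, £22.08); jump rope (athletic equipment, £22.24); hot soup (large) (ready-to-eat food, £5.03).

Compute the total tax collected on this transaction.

£30.96

Canvas tote bag £22.86: all other goods → 7.5% → £1.71
Breakfast burrito £8.14: ready-to-eat food, buyer-exempt → 0% → £0.00
Sushi platter £13.76: ready-to-eat food, buyer-exempt → 0% → £0.00
Ski goggles £67.72: athletic equipment → 6.5% → £4.40
Storage bin £18.02: all other goods → 7.5% → £1.35
Area rug (5x8) £231.00: home furniture → 6.25% → £14.44
Bike helmet £91.60: athletic equipment → 6.5% → £5.95
Extension cord £22.08: all other goods → 7.5% → £1.66
Jump rope £22.24: athletic equipment → 6.5% → £1.45
Hot soup (large) £5.03: ready-to-eat food, buyer-exempt → 0% → £0.00
Total tax = £1.71 + £4.40 + £1.35 + £14.44 + £5.95 + £1.66 + £1.45 = £30.96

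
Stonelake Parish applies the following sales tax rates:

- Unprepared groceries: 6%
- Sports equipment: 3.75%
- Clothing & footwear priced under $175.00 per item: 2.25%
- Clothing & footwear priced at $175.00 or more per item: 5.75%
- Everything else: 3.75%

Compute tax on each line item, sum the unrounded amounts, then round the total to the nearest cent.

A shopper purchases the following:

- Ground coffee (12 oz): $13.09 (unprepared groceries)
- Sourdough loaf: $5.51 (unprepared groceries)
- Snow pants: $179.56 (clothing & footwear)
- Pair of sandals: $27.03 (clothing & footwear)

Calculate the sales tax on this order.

$12.05

Ground coffee (12 oz) $13.09: unprepared groceries → 6% → $0.7854
Sourdough loaf $5.51: unprepared groceries → 6% → $0.3306
Snow pants $179.56: clothing & footwear, $175.00 or more → 5.75% → $10.3247
Pair of sandals $27.03: clothing & footwear, under $175.00 → 2.25% → $0.608175
Unrounded tax sum = $12.048875 → $12.05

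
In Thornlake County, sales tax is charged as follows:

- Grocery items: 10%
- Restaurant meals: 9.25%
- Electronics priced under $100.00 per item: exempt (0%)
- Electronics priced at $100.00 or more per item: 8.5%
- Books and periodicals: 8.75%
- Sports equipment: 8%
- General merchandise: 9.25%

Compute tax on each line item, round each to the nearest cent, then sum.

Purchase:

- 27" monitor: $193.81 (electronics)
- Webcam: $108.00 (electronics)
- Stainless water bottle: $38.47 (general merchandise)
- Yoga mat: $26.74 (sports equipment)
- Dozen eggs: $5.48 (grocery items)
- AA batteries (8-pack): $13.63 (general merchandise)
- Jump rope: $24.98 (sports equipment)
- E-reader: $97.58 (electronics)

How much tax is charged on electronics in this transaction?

27" monitor $193.81: electronics, $100.00 or more → 8.5% → $16.47
Webcam $108.00: electronics, $100.00 or more → 8.5% → $9.18
E-reader $97.58: electronics, under $100.00 → 0% → $0.00
Tax on electronics = $16.47 + $9.18 + $0.00 = $25.65

$25.65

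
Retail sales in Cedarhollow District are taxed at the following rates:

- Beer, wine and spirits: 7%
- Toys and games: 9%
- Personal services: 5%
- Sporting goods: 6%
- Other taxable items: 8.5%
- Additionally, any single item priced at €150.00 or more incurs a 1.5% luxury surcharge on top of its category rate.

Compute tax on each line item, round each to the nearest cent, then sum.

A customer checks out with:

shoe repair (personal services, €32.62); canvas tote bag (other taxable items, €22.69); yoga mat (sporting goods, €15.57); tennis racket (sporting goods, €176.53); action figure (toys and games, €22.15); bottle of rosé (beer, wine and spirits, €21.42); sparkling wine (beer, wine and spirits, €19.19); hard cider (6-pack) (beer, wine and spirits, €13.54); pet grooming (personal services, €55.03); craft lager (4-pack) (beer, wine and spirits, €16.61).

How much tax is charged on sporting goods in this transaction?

Yoga mat €15.57: sporting goods → 6% → €0.93
Tennis racket €176.53: sporting goods → 6% + 1.5% surcharge = 7.5% → €13.24
Tax on sporting goods = €0.93 + €13.24 = €14.17

€14.17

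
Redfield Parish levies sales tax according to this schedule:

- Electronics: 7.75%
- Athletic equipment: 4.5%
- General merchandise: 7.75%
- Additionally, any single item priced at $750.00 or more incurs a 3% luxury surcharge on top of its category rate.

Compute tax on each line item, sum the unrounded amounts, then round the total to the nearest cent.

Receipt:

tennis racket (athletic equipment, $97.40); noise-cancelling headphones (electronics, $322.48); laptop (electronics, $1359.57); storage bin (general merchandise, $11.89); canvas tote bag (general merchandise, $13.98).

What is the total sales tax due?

$177.53

Tennis racket $97.40: athletic equipment → 4.5% → $4.383
Noise-cancelling headphones $322.48: electronics → 7.75% → $24.9922
Laptop $1359.57: electronics → 7.75% + 3% surcharge = 10.75% → $146.153775
Storage bin $11.89: general merchandise → 7.75% → $0.921475
Canvas tote bag $13.98: general merchandise → 7.75% → $1.08345
Unrounded tax sum = $177.5339 → $177.53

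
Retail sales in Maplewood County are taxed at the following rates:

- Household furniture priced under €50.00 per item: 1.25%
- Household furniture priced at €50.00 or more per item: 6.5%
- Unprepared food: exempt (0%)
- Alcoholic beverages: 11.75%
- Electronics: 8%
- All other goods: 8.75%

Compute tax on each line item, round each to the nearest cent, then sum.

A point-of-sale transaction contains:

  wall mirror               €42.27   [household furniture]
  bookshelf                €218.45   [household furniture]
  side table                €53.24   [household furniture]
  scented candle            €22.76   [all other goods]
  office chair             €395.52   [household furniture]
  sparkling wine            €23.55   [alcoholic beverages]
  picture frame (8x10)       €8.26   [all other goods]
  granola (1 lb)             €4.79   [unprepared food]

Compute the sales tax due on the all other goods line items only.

€2.71

Scented candle €22.76: all other goods → 8.75% → €1.99
Picture frame (8x10) €8.26: all other goods → 8.75% → €0.72
Tax on all other goods = €1.99 + €0.72 = €2.71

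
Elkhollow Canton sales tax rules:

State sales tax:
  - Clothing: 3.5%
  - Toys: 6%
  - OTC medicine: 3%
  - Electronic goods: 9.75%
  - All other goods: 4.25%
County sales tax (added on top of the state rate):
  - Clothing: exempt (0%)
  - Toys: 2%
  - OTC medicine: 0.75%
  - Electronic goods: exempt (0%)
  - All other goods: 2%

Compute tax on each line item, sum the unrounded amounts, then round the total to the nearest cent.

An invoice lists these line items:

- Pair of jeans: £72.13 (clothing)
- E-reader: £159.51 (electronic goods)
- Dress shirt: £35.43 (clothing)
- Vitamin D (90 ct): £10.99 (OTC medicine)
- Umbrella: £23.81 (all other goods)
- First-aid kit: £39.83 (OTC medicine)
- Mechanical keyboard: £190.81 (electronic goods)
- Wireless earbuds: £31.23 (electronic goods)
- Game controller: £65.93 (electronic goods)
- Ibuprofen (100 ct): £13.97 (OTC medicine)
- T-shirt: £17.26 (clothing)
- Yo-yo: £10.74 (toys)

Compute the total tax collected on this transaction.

Pair of jeans £72.13: clothing → 3.5% + 0% county = 3.5% → £2.52455
E-reader £159.51: electronic goods → 9.75% + 0% county = 9.75% → £15.552225
Dress shirt £35.43: clothing → 3.5% + 0% county = 3.5% → £1.24005
Vitamin D (90 ct) £10.99: OTC medicine → 3% + 0.75% county = 3.75% → £0.412125
Umbrella £23.81: all other goods → 4.25% + 2% county = 6.25% → £1.488125
First-aid kit £39.83: OTC medicine → 3% + 0.75% county = 3.75% → £1.493625
Mechanical keyboard £190.81: electronic goods → 9.75% + 0% county = 9.75% → £18.603975
Wireless earbuds £31.23: electronic goods → 9.75% + 0% county = 9.75% → £3.044925
Game controller £65.93: electronic goods → 9.75% + 0% county = 9.75% → £6.428175
Ibuprofen (100 ct) £13.97: OTC medicine → 3% + 0.75% county = 3.75% → £0.523875
T-shirt £17.26: clothing → 3.5% + 0% county = 3.5% → £0.6041
Yo-yo £10.74: toys → 6% + 2% county = 8% → £0.8592
Unrounded tax sum = £52.77495 → £52.77

£52.77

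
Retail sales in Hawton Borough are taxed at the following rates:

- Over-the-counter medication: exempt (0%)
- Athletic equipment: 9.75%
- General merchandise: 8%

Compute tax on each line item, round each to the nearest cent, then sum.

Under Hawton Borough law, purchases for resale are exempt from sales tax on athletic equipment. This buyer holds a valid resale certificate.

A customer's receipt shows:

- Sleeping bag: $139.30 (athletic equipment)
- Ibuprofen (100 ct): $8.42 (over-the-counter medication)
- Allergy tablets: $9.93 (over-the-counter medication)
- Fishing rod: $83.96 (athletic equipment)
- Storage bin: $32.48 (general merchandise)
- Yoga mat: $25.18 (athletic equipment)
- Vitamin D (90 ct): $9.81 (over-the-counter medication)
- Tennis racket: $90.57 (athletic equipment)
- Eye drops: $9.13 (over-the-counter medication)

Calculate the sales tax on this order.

Sleeping bag $139.30: athletic equipment, buyer-exempt → 0% → $0.00
Ibuprofen (100 ct) $8.42: over-the-counter medication → 0% → $0.00
Allergy tablets $9.93: over-the-counter medication → 0% → $0.00
Fishing rod $83.96: athletic equipment, buyer-exempt → 0% → $0.00
Storage bin $32.48: general merchandise → 8% → $2.60
Yoga mat $25.18: athletic equipment, buyer-exempt → 0% → $0.00
Vitamin D (90 ct) $9.81: over-the-counter medication → 0% → $0.00
Tennis racket $90.57: athletic equipment, buyer-exempt → 0% → $0.00
Eye drops $9.13: over-the-counter medication → 0% → $0.00
Total tax = $2.60

$2.60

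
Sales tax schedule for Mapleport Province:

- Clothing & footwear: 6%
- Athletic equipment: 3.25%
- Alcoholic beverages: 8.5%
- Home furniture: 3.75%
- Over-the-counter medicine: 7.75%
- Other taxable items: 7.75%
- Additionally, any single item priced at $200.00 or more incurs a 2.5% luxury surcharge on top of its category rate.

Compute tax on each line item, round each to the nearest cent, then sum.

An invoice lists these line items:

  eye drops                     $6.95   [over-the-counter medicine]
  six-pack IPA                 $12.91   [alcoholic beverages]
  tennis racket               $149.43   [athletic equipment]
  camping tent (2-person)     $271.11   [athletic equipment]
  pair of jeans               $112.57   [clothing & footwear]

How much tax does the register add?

Eye drops $6.95: over-the-counter medicine → 7.75% → $0.54
Six-pack IPA $12.91: alcoholic beverages → 8.5% → $1.10
Tennis racket $149.43: athletic equipment → 3.25% → $4.86
Camping tent (2-person) $271.11: athletic equipment → 3.25% + 2.5% surcharge = 5.75% → $15.59
Pair of jeans $112.57: clothing & footwear → 6% → $6.75
Total tax = $0.54 + $1.10 + $4.86 + $15.59 + $6.75 = $28.84

$28.84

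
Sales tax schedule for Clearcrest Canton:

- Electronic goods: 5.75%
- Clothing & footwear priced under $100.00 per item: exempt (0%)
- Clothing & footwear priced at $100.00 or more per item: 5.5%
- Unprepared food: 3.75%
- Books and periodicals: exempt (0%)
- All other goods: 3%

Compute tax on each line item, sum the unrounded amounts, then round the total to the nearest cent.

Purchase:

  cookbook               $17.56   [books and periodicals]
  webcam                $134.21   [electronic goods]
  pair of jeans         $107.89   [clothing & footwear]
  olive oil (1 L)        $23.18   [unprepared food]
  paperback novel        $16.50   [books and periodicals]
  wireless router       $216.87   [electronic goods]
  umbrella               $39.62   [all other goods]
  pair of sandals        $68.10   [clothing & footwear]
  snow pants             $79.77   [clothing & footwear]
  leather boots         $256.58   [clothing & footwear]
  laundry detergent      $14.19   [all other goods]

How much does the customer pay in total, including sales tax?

Cookbook $17.56: books and periodicals → 0% → $0.00
Webcam $134.21: electronic goods → 5.75% → $7.717075
Pair of jeans $107.89: clothing & footwear, $100.00 or more → 5.5% → $5.93395
Olive oil (1 L) $23.18: unprepared food → 3.75% → $0.86925
Paperback novel $16.50: books and periodicals → 0% → $0.00
Wireless router $216.87: electronic goods → 5.75% → $12.470025
Umbrella $39.62: all other goods → 3% → $1.1886
Pair of sandals $68.10: clothing & footwear, under $100.00 → 0% → $0.00
Snow pants $79.77: clothing & footwear, under $100.00 → 0% → $0.00
Leather boots $256.58: clothing & footwear, $100.00 or more → 5.5% → $14.1119
Laundry detergent $14.19: all other goods → 3% → $0.4257
Subtotal = $974.47; unrounded tax = $42.7165 → $42.72; total due = $1017.19

$1017.19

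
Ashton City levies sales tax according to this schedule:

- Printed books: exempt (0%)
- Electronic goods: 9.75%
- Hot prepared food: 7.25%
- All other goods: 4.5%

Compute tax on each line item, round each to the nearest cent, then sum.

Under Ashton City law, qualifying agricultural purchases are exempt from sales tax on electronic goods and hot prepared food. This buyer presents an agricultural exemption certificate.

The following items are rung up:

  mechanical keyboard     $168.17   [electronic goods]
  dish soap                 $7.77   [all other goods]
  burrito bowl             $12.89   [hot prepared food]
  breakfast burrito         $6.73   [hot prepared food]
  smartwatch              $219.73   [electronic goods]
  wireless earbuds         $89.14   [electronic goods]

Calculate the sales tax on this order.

Mechanical keyboard $168.17: electronic goods, buyer-exempt → 0% → $0.00
Dish soap $7.77: all other goods → 4.5% → $0.35
Burrito bowl $12.89: hot prepared food, buyer-exempt → 0% → $0.00
Breakfast burrito $6.73: hot prepared food, buyer-exempt → 0% → $0.00
Smartwatch $219.73: electronic goods, buyer-exempt → 0% → $0.00
Wireless earbuds $89.14: electronic goods, buyer-exempt → 0% → $0.00
Total tax = $0.35

$0.35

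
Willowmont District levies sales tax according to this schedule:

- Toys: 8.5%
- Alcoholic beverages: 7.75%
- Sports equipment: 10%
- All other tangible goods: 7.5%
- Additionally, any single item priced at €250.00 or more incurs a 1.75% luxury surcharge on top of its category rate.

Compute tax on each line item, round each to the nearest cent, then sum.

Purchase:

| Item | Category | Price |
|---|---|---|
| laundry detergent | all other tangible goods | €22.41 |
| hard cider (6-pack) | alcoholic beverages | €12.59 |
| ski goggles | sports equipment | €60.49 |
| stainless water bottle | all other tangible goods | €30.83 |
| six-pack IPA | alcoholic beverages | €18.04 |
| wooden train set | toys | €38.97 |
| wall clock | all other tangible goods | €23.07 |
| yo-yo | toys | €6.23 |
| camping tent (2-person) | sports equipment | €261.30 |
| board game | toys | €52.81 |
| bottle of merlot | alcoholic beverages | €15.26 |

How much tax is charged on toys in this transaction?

Wooden train set €38.97: toys → 8.5% → €3.31
Yo-yo €6.23: toys → 8.5% → €0.53
Board game €52.81: toys → 8.5% → €4.49
Tax on toys = €3.31 + €0.53 + €4.49 = €8.33

€8.33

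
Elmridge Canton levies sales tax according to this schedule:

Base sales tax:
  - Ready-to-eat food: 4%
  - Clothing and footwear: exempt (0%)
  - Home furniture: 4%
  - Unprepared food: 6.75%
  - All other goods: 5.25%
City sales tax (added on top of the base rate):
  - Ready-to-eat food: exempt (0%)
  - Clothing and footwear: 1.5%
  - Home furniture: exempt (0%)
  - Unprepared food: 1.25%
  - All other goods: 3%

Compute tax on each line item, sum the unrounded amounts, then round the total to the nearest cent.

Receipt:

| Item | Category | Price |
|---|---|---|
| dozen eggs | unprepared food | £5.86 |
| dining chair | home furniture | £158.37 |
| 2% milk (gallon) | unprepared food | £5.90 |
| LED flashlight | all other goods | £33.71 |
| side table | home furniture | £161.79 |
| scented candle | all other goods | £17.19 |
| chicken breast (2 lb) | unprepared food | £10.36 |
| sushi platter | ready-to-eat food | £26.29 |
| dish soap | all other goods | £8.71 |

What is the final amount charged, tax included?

£448.73

Dozen eggs £5.86: unprepared food → 6.75% + 1.25% city = 8% → £0.4688
Dining chair £158.37: home furniture → 4% + 0% city = 4% → £6.3348
2% milk (gallon) £5.90: unprepared food → 6.75% + 1.25% city = 8% → £0.472
LED flashlight £33.71: all other goods → 5.25% + 3% city = 8.25% → £2.781075
Side table £161.79: home furniture → 4% + 0% city = 4% → £6.4716
Scented candle £17.19: all other goods → 5.25% + 3% city = 8.25% → £1.418175
Chicken breast (2 lb) £10.36: unprepared food → 6.75% + 1.25% city = 8% → £0.8288
Sushi platter £26.29: ready-to-eat food → 4% + 0% city = 4% → £1.0516
Dish soap £8.71: all other goods → 5.25% + 3% city = 8.25% → £0.718575
Subtotal = £428.18; unrounded tax = £20.545425 → £20.55; total due = £448.73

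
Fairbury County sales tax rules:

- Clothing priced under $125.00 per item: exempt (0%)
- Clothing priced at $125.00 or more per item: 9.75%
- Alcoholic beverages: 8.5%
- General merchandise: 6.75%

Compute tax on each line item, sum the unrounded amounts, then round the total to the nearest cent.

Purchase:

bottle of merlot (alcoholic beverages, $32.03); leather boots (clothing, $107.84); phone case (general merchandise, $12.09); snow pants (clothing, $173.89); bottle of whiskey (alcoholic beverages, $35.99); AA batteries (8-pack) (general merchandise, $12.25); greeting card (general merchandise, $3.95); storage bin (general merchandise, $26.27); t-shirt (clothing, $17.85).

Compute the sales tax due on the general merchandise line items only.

$3.68

Phone case $12.09: general merchandise → 6.75% → $0.816075
AA batteries (8-pack) $12.25: general merchandise → 6.75% → $0.826875
Greeting card $3.95: general merchandise → 6.75% → $0.266625
Storage bin $26.27: general merchandise → 6.75% → $1.773225
Tax on general merchandise: unrounded sum = $3.6828 → $3.68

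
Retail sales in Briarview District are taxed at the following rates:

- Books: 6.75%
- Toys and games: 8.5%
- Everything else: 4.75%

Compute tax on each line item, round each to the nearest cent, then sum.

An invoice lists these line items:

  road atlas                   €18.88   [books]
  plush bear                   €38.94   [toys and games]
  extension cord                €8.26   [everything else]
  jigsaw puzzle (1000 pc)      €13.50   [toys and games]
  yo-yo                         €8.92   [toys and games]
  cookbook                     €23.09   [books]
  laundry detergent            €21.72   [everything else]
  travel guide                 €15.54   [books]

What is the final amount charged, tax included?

Road atlas €18.88: books → 6.75% → €1.27
Plush bear €38.94: toys and games → 8.5% → €3.31
Extension cord €8.26: everything else → 4.75% → €0.39
Jigsaw puzzle (1000 pc) €13.50: toys and games → 8.5% → €1.15
Yo-yo €8.92: toys and games → 8.5% → €0.76
Cookbook €23.09: books → 6.75% → €1.56
Laundry detergent €21.72: everything else → 4.75% → €1.03
Travel guide €15.54: books → 6.75% → €1.05
Subtotal = €148.85; tax = €10.52; total due = €159.37

€159.37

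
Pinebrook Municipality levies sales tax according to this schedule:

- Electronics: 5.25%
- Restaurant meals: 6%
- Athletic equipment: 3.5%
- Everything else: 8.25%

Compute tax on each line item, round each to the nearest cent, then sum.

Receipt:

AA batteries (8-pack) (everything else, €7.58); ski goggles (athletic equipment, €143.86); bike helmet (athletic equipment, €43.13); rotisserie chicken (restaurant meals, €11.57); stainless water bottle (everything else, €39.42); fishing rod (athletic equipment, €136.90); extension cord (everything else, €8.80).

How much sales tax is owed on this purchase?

AA batteries (8-pack) €7.58: everything else → 8.25% → €0.63
Ski goggles €143.86: athletic equipment → 3.5% → €5.04
Bike helmet €43.13: athletic equipment → 3.5% → €1.51
Rotisserie chicken €11.57: restaurant meals → 6% → €0.69
Stainless water bottle €39.42: everything else → 8.25% → €3.25
Fishing rod €136.90: athletic equipment → 3.5% → €4.79
Extension cord €8.80: everything else → 8.25% → €0.73
Total tax = €0.63 + €5.04 + €1.51 + €0.69 + €3.25 + €4.79 + €0.73 = €16.64

€16.64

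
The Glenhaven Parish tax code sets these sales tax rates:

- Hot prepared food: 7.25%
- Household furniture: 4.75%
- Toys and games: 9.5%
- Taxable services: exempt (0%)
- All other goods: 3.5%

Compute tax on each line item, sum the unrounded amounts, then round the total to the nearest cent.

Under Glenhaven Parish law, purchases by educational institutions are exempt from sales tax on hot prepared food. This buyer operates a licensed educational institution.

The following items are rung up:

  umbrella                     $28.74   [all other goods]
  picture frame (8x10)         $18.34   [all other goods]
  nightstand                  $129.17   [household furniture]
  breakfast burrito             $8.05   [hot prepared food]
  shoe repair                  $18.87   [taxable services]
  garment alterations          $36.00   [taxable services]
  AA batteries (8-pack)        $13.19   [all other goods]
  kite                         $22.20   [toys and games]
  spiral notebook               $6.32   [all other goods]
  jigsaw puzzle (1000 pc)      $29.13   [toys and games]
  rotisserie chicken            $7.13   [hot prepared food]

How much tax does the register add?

$13.34

Umbrella $28.74: all other goods → 3.5% → $1.0059
Picture frame (8x10) $18.34: all other goods → 3.5% → $0.6419
Nightstand $129.17: household furniture → 4.75% → $6.135575
Breakfast burrito $8.05: hot prepared food, buyer-exempt → 0% → $0.00
Shoe repair $18.87: taxable services → 0% → $0.00
Garment alterations $36.00: taxable services → 0% → $0.00
AA batteries (8-pack) $13.19: all other goods → 3.5% → $0.46165
Kite $22.20: toys and games → 9.5% → $2.109
Spiral notebook $6.32: all other goods → 3.5% → $0.2212
Jigsaw puzzle (1000 pc) $29.13: toys and games → 9.5% → $2.76735
Rotisserie chicken $7.13: hot prepared food, buyer-exempt → 0% → $0.00
Unrounded tax sum = $13.342575 → $13.34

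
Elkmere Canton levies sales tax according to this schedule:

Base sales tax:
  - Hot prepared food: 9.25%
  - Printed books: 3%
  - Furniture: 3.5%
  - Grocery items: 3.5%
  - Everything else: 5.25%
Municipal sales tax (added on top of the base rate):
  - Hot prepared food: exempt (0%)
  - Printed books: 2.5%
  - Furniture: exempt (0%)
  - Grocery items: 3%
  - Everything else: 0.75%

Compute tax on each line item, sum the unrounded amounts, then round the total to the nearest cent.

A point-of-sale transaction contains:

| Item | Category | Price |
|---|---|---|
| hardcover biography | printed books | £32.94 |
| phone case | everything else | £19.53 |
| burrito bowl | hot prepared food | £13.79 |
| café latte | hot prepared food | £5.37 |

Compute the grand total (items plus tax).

Hardcover biography £32.94: printed books → 3% + 2.5% municipal = 5.5% → £1.8117
Phone case £19.53: everything else → 5.25% + 0.75% municipal = 6% → £1.1718
Burrito bowl £13.79: hot prepared food → 9.25% + 0% municipal = 9.25% → £1.275575
Café latte £5.37: hot prepared food → 9.25% + 0% municipal = 9.25% → £0.496725
Subtotal = £71.63; unrounded tax = £4.7558 → £4.76; total due = £76.39

£76.39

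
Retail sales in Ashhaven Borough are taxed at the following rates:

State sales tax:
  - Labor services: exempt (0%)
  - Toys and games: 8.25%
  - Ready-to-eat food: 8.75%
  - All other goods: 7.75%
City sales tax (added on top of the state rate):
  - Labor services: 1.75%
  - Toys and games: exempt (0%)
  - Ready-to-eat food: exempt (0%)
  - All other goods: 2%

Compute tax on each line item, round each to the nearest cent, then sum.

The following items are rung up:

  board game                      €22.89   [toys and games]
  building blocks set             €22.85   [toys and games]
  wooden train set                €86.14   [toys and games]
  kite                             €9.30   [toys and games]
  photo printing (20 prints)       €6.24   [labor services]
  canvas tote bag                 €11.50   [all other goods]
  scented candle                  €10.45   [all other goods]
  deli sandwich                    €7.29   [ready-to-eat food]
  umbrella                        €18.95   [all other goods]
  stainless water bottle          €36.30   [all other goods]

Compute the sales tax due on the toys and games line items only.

€11.66

Board game €22.89: toys and games → 8.25% + 0% city = 8.25% → €1.89
Building blocks set €22.85: toys and games → 8.25% + 0% city = 8.25% → €1.89
Wooden train set €86.14: toys and games → 8.25% + 0% city = 8.25% → €7.11
Kite €9.30: toys and games → 8.25% + 0% city = 8.25% → €0.77
Tax on toys and games = €1.89 + €1.89 + €7.11 + €0.77 = €11.66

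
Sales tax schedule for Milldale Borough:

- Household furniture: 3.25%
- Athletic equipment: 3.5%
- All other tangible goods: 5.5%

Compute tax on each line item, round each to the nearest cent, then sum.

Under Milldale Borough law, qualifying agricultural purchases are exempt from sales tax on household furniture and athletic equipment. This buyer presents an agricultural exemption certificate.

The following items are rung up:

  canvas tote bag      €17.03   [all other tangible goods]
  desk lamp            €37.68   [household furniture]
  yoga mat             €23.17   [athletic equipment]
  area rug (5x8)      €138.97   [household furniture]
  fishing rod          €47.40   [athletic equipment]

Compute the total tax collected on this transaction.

Canvas tote bag €17.03: all other tangible goods → 5.5% → €0.94
Desk lamp €37.68: household furniture, buyer-exempt → 0% → €0.00
Yoga mat €23.17: athletic equipment, buyer-exempt → 0% → €0.00
Area rug (5x8) €138.97: household furniture, buyer-exempt → 0% → €0.00
Fishing rod €47.40: athletic equipment, buyer-exempt → 0% → €0.00
Total tax = €0.94

€0.94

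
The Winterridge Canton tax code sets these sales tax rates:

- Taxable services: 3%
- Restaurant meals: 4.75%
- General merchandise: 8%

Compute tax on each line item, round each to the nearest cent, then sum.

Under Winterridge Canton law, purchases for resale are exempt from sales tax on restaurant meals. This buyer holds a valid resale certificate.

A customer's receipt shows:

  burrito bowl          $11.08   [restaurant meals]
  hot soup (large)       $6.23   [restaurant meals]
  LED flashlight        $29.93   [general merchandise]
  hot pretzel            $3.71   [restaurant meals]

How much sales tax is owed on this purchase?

$2.39

Burrito bowl $11.08: restaurant meals, buyer-exempt → 0% → $0.00
Hot soup (large) $6.23: restaurant meals, buyer-exempt → 0% → $0.00
LED flashlight $29.93: general merchandise → 8% → $2.39
Hot pretzel $3.71: restaurant meals, buyer-exempt → 0% → $0.00
Total tax = $2.39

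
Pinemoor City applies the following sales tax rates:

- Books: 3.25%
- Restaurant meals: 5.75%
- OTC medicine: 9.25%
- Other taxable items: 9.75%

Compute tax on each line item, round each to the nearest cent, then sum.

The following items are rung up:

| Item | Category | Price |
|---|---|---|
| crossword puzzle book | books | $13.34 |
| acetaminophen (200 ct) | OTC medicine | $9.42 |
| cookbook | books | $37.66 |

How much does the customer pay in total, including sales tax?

Crossword puzzle book $13.34: books → 3.25% → $0.43
Acetaminophen (200 ct) $9.42: OTC medicine → 9.25% → $0.87
Cookbook $37.66: books → 3.25% → $1.22
Subtotal = $60.42; tax = $2.52; total due = $62.94

$62.94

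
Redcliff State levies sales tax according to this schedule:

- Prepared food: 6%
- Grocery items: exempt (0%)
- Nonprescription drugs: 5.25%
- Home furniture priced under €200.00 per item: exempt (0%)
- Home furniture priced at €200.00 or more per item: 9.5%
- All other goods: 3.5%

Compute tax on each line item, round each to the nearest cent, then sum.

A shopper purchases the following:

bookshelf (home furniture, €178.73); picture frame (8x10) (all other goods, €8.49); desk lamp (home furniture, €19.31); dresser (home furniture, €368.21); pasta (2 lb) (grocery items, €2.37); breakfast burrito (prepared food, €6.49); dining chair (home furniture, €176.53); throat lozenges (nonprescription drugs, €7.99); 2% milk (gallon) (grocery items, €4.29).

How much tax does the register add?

€36.09

Bookshelf €178.73: home furniture, under €200.00 → 0% → €0.00
Picture frame (8x10) €8.49: all other goods → 3.5% → €0.30
Desk lamp €19.31: home furniture, under €200.00 → 0% → €0.00
Dresser €368.21: home furniture, €200.00 or more → 9.5% → €34.98
Pasta (2 lb) €2.37: grocery items → 0% → €0.00
Breakfast burrito €6.49: prepared food → 6% → €0.39
Dining chair €176.53: home furniture, under €200.00 → 0% → €0.00
Throat lozenges €7.99: nonprescription drugs → 5.25% → €0.42
2% milk (gallon) €4.29: grocery items → 0% → €0.00
Total tax = €0.30 + €34.98 + €0.39 + €0.42 = €36.09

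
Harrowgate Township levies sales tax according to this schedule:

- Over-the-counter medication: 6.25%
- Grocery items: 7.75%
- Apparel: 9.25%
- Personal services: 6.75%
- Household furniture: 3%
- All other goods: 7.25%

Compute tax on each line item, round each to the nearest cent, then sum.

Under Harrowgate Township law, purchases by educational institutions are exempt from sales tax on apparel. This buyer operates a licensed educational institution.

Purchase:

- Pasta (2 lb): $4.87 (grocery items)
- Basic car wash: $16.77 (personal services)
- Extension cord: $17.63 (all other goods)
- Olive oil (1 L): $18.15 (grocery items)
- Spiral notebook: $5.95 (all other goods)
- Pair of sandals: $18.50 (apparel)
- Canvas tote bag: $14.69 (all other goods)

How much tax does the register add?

$5.70

Pasta (2 lb) $4.87: grocery items → 7.75% → $0.38
Basic car wash $16.77: personal services → 6.75% → $1.13
Extension cord $17.63: all other goods → 7.25% → $1.28
Olive oil (1 L) $18.15: grocery items → 7.75% → $1.41
Spiral notebook $5.95: all other goods → 7.25% → $0.43
Pair of sandals $18.50: apparel, buyer-exempt → 0% → $0.00
Canvas tote bag $14.69: all other goods → 7.25% → $1.07
Total tax = $0.38 + $1.13 + $1.28 + $1.41 + $0.43 + $1.07 = $5.70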